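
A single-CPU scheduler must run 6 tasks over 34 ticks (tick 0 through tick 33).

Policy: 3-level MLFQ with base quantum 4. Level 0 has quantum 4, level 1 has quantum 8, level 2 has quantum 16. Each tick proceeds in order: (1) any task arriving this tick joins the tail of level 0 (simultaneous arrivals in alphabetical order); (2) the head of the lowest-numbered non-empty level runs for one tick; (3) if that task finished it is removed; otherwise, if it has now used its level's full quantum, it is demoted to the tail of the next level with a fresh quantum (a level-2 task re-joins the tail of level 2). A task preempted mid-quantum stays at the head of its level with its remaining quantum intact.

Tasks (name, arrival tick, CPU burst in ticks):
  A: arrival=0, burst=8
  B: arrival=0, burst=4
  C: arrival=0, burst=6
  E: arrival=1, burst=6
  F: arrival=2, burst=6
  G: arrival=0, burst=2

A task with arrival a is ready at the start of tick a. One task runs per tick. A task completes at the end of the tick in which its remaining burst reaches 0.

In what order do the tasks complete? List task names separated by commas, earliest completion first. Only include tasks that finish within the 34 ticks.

completion order = B, G, A, C, E, F

t=0: L0/L1/L2 = ABCG/-/- → run A
t=1: L0/L1/L2 = ABCGE/-/- → run A
t=2: L0/L1/L2 = ABCGEF/-/- → run A
t=3: L0/L1/L2 = ABCGEF/-/- → run A
t=4: L0/L1/L2 = BCGEF/A/- → run B
t=5: L0/L1/L2 = BCGEF/A/- → run B
t=6: L0/L1/L2 = BCGEF/A/- → run B
t=7: L0/L1/L2 = BCGEF/A/- → run B
t=8: L0/L1/L2 = CGEF/A/- → run C
t=9: L0/L1/L2 = CGEF/A/- → run C
t=10: L0/L1/L2 = CGEF/A/- → run C
t=11: L0/L1/L2 = CGEF/A/- → run C
t=12: L0/L1/L2 = GEF/AC/- → run G
t=13: L0/L1/L2 = GEF/AC/- → run G
t=14: L0/L1/L2 = EF/AC/- → run E
t=15: L0/L1/L2 = EF/AC/- → run E
t=16: L0/L1/L2 = EF/AC/- → run E
t=17: L0/L1/L2 = EF/AC/- → run E
t=18: L0/L1/L2 = F/ACE/- → run F
t=19: L0/L1/L2 = F/ACE/- → run F
t=20: L0/L1/L2 = F/ACE/- → run F
t=21: L0/L1/L2 = F/ACE/- → run F
t=22: L0/L1/L2 = -/ACEF/- → run A
t=23: L0/L1/L2 = -/ACEF/- → run A
t=24: L0/L1/L2 = -/ACEF/- → run A
t=25: L0/L1/L2 = -/ACEF/- → run A
t=26: L0/L1/L2 = -/CEF/- → run C
t=27: L0/L1/L2 = -/CEF/- → run C
t=28: L0/L1/L2 = -/EF/- → run E
t=29: L0/L1/L2 = -/EF/- → run E
t=30: L0/L1/L2 = -/F/- → run F
t=31: L0/L1/L2 = -/F/- → run F
t=32: (idle)
t=33: (idle)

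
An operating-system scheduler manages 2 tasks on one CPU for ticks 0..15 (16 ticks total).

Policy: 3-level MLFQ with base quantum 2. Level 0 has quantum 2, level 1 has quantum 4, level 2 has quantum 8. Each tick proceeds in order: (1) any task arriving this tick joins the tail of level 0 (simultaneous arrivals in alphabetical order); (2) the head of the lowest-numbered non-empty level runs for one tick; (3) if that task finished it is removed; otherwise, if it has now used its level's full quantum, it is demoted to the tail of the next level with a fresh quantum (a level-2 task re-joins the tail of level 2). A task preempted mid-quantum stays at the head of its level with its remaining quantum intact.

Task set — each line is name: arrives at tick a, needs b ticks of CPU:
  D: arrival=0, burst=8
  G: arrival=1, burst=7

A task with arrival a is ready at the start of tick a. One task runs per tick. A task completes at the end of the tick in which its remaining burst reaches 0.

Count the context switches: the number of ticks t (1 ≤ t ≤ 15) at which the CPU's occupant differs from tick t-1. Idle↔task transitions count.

t=0: L0/L1/L2 = D/-/- → run D
t=1: L0/L1/L2 = DG/-/- → run D
t=2: L0/L1/L2 = G/D/- → run G
t=3: L0/L1/L2 = G/D/- → run G
t=4: L0/L1/L2 = -/DG/- → run D
t=5: L0/L1/L2 = -/DG/- → run D
t=6: L0/L1/L2 = -/DG/- → run D
t=7: L0/L1/L2 = -/DG/- → run D
t=8: L0/L1/L2 = -/G/D → run G
t=9: L0/L1/L2 = -/G/D → run G
t=10: L0/L1/L2 = -/G/D → run G
t=11: L0/L1/L2 = -/G/D → run G
t=12: L0/L1/L2 = -/-/DG → run D
t=13: L0/L1/L2 = -/-/DG → run D
t=14: L0/L1/L2 = -/-/G → run G
t=15: (idle)

context switches = 6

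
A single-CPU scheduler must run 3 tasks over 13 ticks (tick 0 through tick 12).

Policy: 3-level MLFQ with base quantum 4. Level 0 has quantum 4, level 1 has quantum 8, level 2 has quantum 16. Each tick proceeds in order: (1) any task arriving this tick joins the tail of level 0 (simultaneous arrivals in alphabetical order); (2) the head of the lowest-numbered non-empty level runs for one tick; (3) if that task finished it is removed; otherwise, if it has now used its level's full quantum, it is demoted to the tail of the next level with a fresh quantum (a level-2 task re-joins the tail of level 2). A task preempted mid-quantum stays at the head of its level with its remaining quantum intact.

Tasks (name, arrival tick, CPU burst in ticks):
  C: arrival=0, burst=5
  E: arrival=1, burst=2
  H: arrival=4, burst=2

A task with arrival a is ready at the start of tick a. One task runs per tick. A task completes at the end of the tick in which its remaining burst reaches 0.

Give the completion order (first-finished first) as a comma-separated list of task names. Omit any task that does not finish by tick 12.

t=0: L0/L1/L2 = C/-/- → run C
t=1: L0/L1/L2 = CE/-/- → run C
t=2: L0/L1/L2 = CE/-/- → run C
t=3: L0/L1/L2 = CE/-/- → run C
t=4: L0/L1/L2 = EH/C/- → run E
t=5: L0/L1/L2 = EH/C/- → run E
t=6: L0/L1/L2 = H/C/- → run H
t=7: L0/L1/L2 = H/C/- → run H
t=8: L0/L1/L2 = -/C/- → run C
t=9: (idle)
t=10: (idle)
t=11: (idle)
t=12: (idle)

completion order = E, H, C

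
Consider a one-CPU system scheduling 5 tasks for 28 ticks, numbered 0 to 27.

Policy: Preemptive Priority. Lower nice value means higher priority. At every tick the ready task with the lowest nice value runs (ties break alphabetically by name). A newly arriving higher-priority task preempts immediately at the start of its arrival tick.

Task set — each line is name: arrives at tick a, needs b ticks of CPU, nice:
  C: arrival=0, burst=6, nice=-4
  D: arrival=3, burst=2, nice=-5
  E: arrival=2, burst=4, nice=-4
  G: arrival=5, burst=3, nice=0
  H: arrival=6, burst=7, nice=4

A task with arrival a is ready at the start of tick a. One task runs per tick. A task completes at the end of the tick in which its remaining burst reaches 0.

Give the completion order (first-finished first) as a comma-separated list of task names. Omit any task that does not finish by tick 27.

t=0: ready={C} → run C
t=1: ready={C} → run C
t=2: ready={C,E} → run C
t=3: ready={C,D,E} → run D
t=4: ready={C,D,E} → run D
t=5: ready={C,E,G} → run C
t=6: ready={C,E,G,H} → run C
t=7: ready={C,E,G,H} → run C
t=8: ready={E,G,H} → run E
t=9: ready={E,G,H} → run E
t=10: ready={E,G,H} → run E
t=11: ready={E,G,H} → run E
t=12: ready={G,H} → run G
t=13: ready={G,H} → run G
t=14: ready={G,H} → run G
t=15: ready={H} → run H
t=16: ready={H} → run H
t=17: ready={H} → run H
t=18: ready={H} → run H
t=19: ready={H} → run H
t=20: ready={H} → run H
t=21: ready={H} → run H
t=22: (idle)
t=23: (idle)
t=24: (idle)
t=25: (idle)
t=26: (idle)
t=27: (idle)

completion order = D, C, E, G, H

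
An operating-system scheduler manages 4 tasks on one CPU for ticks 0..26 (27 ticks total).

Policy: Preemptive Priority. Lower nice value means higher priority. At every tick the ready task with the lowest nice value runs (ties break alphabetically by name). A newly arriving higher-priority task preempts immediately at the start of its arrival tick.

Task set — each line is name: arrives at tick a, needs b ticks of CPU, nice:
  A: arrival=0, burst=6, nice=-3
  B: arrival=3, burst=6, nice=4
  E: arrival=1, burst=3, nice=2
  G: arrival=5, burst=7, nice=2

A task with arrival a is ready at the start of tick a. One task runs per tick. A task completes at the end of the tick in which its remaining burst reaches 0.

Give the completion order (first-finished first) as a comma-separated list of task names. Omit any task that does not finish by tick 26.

completion order = A, E, G, B

t=0: ready={A} → run A
t=1: ready={A,E} → run A
t=2: ready={A,E} → run A
t=3: ready={A,B,E} → run A
t=4: ready={A,B,E} → run A
t=5: ready={A,B,E,G} → run A
t=6: ready={B,E,G} → run E
t=7: ready={B,E,G} → run E
t=8: ready={B,E,G} → run E
t=9: ready={B,G} → run G
t=10: ready={B,G} → run G
t=11: ready={B,G} → run G
t=12: ready={B,G} → run G
t=13: ready={B,G} → run G
t=14: ready={B,G} → run G
t=15: ready={B,G} → run G
t=16: ready={B} → run B
t=17: ready={B} → run B
t=18: ready={B} → run B
t=19: ready={B} → run B
t=20: ready={B} → run B
t=21: ready={B} → run B
t=22: (idle)
t=23: (idle)
t=24: (idle)
t=25: (idle)
t=26: (idle)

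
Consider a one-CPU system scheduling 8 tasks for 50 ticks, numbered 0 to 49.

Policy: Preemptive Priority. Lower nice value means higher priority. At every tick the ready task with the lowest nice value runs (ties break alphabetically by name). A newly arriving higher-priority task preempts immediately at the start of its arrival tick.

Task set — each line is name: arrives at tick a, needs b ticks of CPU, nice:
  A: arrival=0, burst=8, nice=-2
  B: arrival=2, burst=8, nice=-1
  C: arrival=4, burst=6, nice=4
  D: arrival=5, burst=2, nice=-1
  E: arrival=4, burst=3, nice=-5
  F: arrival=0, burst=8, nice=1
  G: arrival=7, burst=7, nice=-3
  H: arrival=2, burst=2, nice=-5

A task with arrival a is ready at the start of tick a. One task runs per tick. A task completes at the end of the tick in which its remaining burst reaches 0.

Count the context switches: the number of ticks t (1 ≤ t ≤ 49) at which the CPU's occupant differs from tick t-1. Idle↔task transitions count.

context switches = 9

t=0: ready={A,F} → run A
t=1: ready={A,F} → run A
t=2: ready={A,B,F,H} → run H
t=3: ready={A,B,F,H} → run H
t=4: ready={A,B,C,E,F} → run E
t=5: ready={A,B,C,D,E,F} → run E
t=6: ready={A,B,C,D,E,F} → run E
t=7: ready={A,B,C,D,F,G} → run G
t=8: ready={A,B,C,D,F,G} → run G
t=9: ready={A,B,C,D,F,G} → run G
t=10: ready={A,B,C,D,F,G} → run G
t=11: ready={A,B,C,D,F,G} → run G
t=12: ready={A,B,C,D,F,G} → run G
t=13: ready={A,B,C,D,F,G} → run G
t=14: ready={A,B,C,D,F} → run A
t=15: ready={A,B,C,D,F} → run A
t=16: ready={A,B,C,D,F} → run A
t=17: ready={A,B,C,D,F} → run A
t=18: ready={A,B,C,D,F} → run A
t=19: ready={A,B,C,D,F} → run A
t=20: ready={B,C,D,F} → run B
t=21: ready={B,C,D,F} → run B
t=22: ready={B,C,D,F} → run B
t=23: ready={B,C,D,F} → run B
t=24: ready={B,C,D,F} → run B
t=25: ready={B,C,D,F} → run B
t=26: ready={B,C,D,F} → run B
t=27: ready={B,C,D,F} → run B
t=28: ready={C,D,F} → run D
t=29: ready={C,D,F} → run D
t=30: ready={C,F} → run F
t=31: ready={C,F} → run F
t=32: ready={C,F} → run F
t=33: ready={C,F} → run F
t=34: ready={C,F} → run F
t=35: ready={C,F} → run F
t=36: ready={C,F} → run F
t=37: ready={C,F} → run F
t=38: ready={C} → run C
t=39: ready={C} → run C
t=40: ready={C} → run C
t=41: ready={C} → run C
t=42: ready={C} → run C
t=43: ready={C} → run C
t=44: (idle)
t=45: (idle)
t=46: (idle)
t=47: (idle)
t=48: (idle)
t=49: (idle)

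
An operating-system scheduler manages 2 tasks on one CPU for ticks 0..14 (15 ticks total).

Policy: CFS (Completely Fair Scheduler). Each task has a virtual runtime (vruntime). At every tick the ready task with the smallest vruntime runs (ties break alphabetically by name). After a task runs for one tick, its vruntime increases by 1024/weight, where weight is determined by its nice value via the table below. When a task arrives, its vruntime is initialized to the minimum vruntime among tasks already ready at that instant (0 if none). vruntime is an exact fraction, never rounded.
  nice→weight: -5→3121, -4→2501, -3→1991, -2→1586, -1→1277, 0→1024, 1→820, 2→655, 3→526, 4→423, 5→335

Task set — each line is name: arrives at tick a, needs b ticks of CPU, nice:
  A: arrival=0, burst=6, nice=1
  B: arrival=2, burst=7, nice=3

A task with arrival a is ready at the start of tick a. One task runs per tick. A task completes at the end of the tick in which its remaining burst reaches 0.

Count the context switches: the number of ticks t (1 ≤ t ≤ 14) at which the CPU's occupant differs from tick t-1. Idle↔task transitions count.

t=0: vr[A=0] → run A
t=1: vr[A=256/205] → run A
t=2: vr[A=512/205 B=512/205] → run A
t=3: vr[A=768/205 B=512/205] → run B
t=4: vr[A=768/205 B=239616/53915] → run A
t=5: vr[A=1024/205 B=239616/53915] → run B
t=6: vr[A=1024/205 B=344576/53915] → run A
t=7: vr[A=256/41 B=344576/53915] → run A
t=8: vr[B=344576/53915] → run B
t=9: vr[B=449536/53915] → run B
t=10: vr[B=554496/53915] → run B
t=11: vr[B=659456/53915] → run B
t=12: vr[B=764416/53915] → run B
t=13: (idle)
t=14: (idle)

context switches = 6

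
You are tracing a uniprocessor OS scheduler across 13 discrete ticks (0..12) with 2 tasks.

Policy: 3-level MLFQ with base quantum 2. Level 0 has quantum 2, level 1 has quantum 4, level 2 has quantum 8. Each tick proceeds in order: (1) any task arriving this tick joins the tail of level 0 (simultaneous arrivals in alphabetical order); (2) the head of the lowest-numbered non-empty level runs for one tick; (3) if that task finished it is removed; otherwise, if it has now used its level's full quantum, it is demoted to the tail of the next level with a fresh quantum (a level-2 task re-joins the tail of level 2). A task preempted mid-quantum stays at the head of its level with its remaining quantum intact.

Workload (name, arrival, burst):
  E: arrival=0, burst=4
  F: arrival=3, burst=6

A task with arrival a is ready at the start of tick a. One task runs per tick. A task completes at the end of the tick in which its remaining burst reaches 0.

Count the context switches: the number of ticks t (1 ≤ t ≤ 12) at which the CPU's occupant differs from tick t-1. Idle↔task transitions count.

context switches = 4

t=0: L0/L1/L2 = E/-/- → run E
t=1: L0/L1/L2 = E/-/- → run E
t=2: L0/L1/L2 = -/E/- → run E
t=3: L0/L1/L2 = F/E/- → run F
t=4: L0/L1/L2 = F/E/- → run F
t=5: L0/L1/L2 = -/EF/- → run E
t=6: L0/L1/L2 = -/F/- → run F
t=7: L0/L1/L2 = -/F/- → run F
t=8: L0/L1/L2 = -/F/- → run F
t=9: L0/L1/L2 = -/F/- → run F
t=10: (idle)
t=11: (idle)
t=12: (idle)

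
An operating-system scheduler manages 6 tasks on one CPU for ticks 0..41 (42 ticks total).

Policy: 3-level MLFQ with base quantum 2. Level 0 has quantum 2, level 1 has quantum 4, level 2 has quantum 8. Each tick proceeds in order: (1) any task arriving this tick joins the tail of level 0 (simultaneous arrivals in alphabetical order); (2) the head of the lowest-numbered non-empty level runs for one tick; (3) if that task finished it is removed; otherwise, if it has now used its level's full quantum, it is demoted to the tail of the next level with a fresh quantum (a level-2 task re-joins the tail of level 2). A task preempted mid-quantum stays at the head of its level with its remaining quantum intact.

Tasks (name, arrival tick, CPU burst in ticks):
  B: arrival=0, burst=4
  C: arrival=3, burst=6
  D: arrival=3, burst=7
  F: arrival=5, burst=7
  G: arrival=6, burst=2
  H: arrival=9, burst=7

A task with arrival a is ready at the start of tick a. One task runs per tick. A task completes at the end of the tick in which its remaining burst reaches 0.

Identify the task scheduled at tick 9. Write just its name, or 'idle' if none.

t=0: L0/L1/L2 = B/-/- → run B
t=1: L0/L1/L2 = B/-/- → run B
t=2: L0/L1/L2 = -/B/- → run B
t=3: L0/L1/L2 = CD/B/- → run C
t=4: L0/L1/L2 = CD/B/- → run C
t=5: L0/L1/L2 = DF/BC/- → run D
t=6: L0/L1/L2 = DFG/BC/- → run D
t=7: L0/L1/L2 = FG/BCD/- → run F
t=8: L0/L1/L2 = FG/BCD/- → run F
t=9: L0/L1/L2 = GH/BCDF/- → run G
t=10: L0/L1/L2 = GH/BCDF/- → run G
t=11: L0/L1/L2 = H/BCDF/- → run H
t=12: L0/L1/L2 = H/BCDF/- → run H
t=13: L0/L1/L2 = -/BCDFH/- → run B
t=14: L0/L1/L2 = -/CDFH/- → run C
t=15: L0/L1/L2 = -/CDFH/- → run C
t=16: L0/L1/L2 = -/CDFH/- → run C
t=17: L0/L1/L2 = -/CDFH/- → run C
t=18: L0/L1/L2 = -/DFH/- → run D
t=19: L0/L1/L2 = -/DFH/- → run D
t=20: L0/L1/L2 = -/DFH/- → run D
t=21: L0/L1/L2 = -/DFH/- → run D
t=22: L0/L1/L2 = -/FH/D → run F
t=23: L0/L1/L2 = -/FH/D → run F
t=24: L0/L1/L2 = -/FH/D → run F
t=25: L0/L1/L2 = -/FH/D → run F
t=26: L0/L1/L2 = -/H/DF → run H
t=27: L0/L1/L2 = -/H/DF → run H
t=28: L0/L1/L2 = -/H/DF → run H
t=29: L0/L1/L2 = -/H/DF → run H
t=30: L0/L1/L2 = -/-/DFH → run D
t=31: L0/L1/L2 = -/-/FH → run F
t=32: L0/L1/L2 = -/-/H → run H
t=33: (idle)
t=34: (idle)
t=35: (idle)
t=36: (idle)
t=37: (idle)
t=38: (idle)
t=39: (idle)
t=40: (idle)
t=41: (idle)

running at tick 9 = G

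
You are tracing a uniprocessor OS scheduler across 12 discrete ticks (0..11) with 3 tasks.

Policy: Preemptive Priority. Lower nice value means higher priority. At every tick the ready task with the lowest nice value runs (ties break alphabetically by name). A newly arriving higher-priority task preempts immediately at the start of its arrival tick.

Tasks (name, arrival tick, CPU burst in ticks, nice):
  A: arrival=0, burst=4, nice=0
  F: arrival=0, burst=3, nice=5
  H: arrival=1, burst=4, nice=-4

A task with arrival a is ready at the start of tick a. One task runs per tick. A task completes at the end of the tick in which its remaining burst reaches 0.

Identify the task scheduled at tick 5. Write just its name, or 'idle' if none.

running at tick 5 = A

t=0: ready={A,F} → run A
t=1: ready={A,F,H} → run H
t=2: ready={A,F,H} → run H
t=3: ready={A,F,H} → run H
t=4: ready={A,F,H} → run H
t=5: ready={A,F} → run A
t=6: ready={A,F} → run A
t=7: ready={A,F} → run A
t=8: ready={F} → run F
t=9: ready={F} → run F
t=10: ready={F} → run F
t=11: (idle)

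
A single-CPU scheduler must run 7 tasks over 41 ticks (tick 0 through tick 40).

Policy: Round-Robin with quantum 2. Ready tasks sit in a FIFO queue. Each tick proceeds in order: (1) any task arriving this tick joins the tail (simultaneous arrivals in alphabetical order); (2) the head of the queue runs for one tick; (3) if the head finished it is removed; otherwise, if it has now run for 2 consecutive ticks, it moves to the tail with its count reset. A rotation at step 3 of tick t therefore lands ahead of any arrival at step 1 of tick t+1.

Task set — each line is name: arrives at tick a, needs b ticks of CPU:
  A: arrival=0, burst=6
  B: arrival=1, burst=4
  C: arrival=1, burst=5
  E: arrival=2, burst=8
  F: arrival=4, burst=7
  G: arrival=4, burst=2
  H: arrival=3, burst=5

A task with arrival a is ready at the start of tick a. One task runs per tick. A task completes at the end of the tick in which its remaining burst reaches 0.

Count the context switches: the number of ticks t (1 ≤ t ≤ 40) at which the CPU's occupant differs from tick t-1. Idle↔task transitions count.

context switches = 20

t=0: queue=[A] q_used=0 → run A
t=1: queue=[A,B,C] q_used=1 → run A
t=2: queue=[B,C,A,E] q_used=0 → run B
t=3: queue=[B,C,A,E,H] q_used=1 → run B
t=4: queue=[C,A,E,H,B,F,G] q_used=0 → run C
t=5: queue=[C,A,E,H,B,F,G] q_used=1 → run C
t=6: queue=[A,E,H,B,F,G,C] q_used=0 → run A
t=7: queue=[A,E,H,B,F,G,C] q_used=1 → run A
t=8: queue=[E,H,B,F,G,C,A] q_used=0 → run E
t=9: queue=[E,H,B,F,G,C,A] q_used=1 → run E
t=10: queue=[H,B,F,G,C,A,E] q_used=0 → run H
t=11: queue=[H,B,F,G,C,A,E] q_used=1 → run H
t=12: queue=[B,F,G,C,A,E,H] q_used=0 → run B
t=13: queue=[B,F,G,C,A,E,H] q_used=1 → run B
t=14: queue=[F,G,C,A,E,H] q_used=0 → run F
t=15: queue=[F,G,C,A,E,H] q_used=1 → run F
t=16: queue=[G,C,A,E,H,F] q_used=0 → run G
t=17: queue=[G,C,A,E,H,F] q_used=1 → run G
t=18: queue=[C,A,E,H,F] q_used=0 → run C
t=19: queue=[C,A,E,H,F] q_used=1 → run C
t=20: queue=[A,E,H,F,C] q_used=0 → run A
t=21: queue=[A,E,H,F,C] q_used=1 → run A
t=22: queue=[E,H,F,C] q_used=0 → run E
t=23: queue=[E,H,F,C] q_used=1 → run E
t=24: queue=[H,F,C,E] q_used=0 → run H
t=25: queue=[H,F,C,E] q_used=1 → run H
t=26: queue=[F,C,E,H] q_used=0 → run F
t=27: queue=[F,C,E,H] q_used=1 → run F
t=28: queue=[C,E,H,F] q_used=0 → run C
t=29: queue=[E,H,F] q_used=0 → run E
t=30: queue=[E,H,F] q_used=1 → run E
t=31: queue=[H,F,E] q_used=0 → run H
t=32: queue=[F,E] q_used=0 → run F
t=33: queue=[F,E] q_used=1 → run F
t=34: queue=[E,F] q_used=0 → run E
t=35: queue=[E,F] q_used=1 → run E
t=36: queue=[F] q_used=0 → run F
t=37: (idle)
t=38: (idle)
t=39: (idle)
t=40: (idle)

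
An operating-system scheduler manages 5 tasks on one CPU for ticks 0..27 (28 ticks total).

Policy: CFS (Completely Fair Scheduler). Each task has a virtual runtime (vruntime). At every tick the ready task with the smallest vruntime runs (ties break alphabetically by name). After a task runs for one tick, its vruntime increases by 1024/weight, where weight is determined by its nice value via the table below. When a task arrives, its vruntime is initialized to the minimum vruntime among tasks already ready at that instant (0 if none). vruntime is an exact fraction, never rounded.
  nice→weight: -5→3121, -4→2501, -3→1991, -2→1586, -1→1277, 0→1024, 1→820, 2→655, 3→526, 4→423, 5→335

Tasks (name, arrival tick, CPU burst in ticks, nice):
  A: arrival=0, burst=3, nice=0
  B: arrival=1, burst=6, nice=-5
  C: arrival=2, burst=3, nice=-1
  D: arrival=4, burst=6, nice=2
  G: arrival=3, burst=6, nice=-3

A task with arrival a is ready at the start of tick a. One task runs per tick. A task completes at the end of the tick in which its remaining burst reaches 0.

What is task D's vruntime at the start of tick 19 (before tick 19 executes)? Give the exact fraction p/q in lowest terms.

vruntime(D, start of tick 19) = 2703/655

t=0: vr[A=0] → run A
t=1: vr[A=1 B=1] → run A
t=2: vr[A=2 B=1 C=1] → run B
t=3: vr[A=2 B=4145/3121 C=1 G=1] → run C
t=4: vr[A=2 B=4145/3121 C=2301/1277 D=1 G=1] → run D
t=5: vr[A=2 B=4145/3121 C=2301/1277 D=1679/655 G=1] → run G
t=6: vr[A=2 B=4145/3121 C=2301/1277 D=1679/655 G=3015/1991] → run B
t=7: vr[A=2 B=5169/3121 C=2301/1277 D=1679/655 G=3015/1991] → run G
t=8: vr[A=2 B=5169/3121 C=2301/1277 D=1679/655 G=4039/1991] → run B
t=9: vr[A=2 B=6193/3121 C=2301/1277 D=1679/655 G=4039/1991] → run C
t=10: vr[A=2 B=6193/3121 C=3325/1277 D=1679/655 G=4039/1991] → run B
t=11: vr[A=2 B=7217/3121 C=3325/1277 D=1679/655 G=4039/1991] → run A
t=12: vr[B=7217/3121 C=3325/1277 D=1679/655 G=4039/1991] → run G
t=13: vr[B=7217/3121 C=3325/1277 D=1679/655 G=5063/1991] → run B
t=14: vr[B=8241/3121 C=3325/1277 D=1679/655 G=5063/1991] → run G
t=15: vr[B=8241/3121 C=3325/1277 D=1679/655 G=6087/1991] → run D
t=16: vr[B=8241/3121 C=3325/1277 D=2703/655 G=6087/1991] → run C
t=17: vr[B=8241/3121 D=2703/655 G=6087/1991] → run B
t=18: vr[D=2703/655 G=6087/1991] → run G
t=19: vr[D=2703/655 G=7111/1991] → run G
t=20: vr[D=2703/655] → run D
t=21: vr[D=3727/655] → run D
t=22: vr[D=4751/655] → run D
t=23: vr[D=1155/131] → run D
t=24: (idle)
t=25: (idle)
t=26: (idle)
t=27: (idle)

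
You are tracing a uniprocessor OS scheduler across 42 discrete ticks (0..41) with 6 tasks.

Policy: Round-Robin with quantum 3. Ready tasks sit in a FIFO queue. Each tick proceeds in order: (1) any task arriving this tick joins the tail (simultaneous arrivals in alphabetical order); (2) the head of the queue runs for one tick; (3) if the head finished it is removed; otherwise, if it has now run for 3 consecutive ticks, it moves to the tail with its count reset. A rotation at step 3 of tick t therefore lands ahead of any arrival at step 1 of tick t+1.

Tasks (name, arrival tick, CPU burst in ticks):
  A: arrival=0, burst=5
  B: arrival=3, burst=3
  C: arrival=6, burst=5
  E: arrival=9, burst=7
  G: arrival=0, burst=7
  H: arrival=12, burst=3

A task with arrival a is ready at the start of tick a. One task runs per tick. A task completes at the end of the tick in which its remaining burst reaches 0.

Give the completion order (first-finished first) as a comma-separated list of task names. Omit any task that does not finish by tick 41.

completion order = A, B, H, G, C, E

t=0: queue=[A,G] q_used=0 → run A
t=1: queue=[A,G] q_used=1 → run A
t=2: queue=[A,G] q_used=2 → run A
t=3: queue=[G,A,B] q_used=0 → run G
t=4: queue=[G,A,B] q_used=1 → run G
t=5: queue=[G,A,B] q_used=2 → run G
t=6: queue=[A,B,G,C] q_used=0 → run A
t=7: queue=[A,B,G,C] q_used=1 → run A
t=8: queue=[B,G,C] q_used=0 → run B
t=9: queue=[B,G,C,E] q_used=1 → run B
t=10: queue=[B,G,C,E] q_used=2 → run B
t=11: queue=[G,C,E] q_used=0 → run G
t=12: queue=[G,C,E,H] q_used=1 → run G
t=13: queue=[G,C,E,H] q_used=2 → run G
t=14: queue=[C,E,H,G] q_used=0 → run C
t=15: queue=[C,E,H,G] q_used=1 → run C
t=16: queue=[C,E,H,G] q_used=2 → run C
t=17: queue=[E,H,G,C] q_used=0 → run E
t=18: queue=[E,H,G,C] q_used=1 → run E
t=19: queue=[E,H,G,C] q_used=2 → run E
t=20: queue=[H,G,C,E] q_used=0 → run H
t=21: queue=[H,G,C,E] q_used=1 → run H
t=22: queue=[H,G,C,E] q_used=2 → run H
t=23: queue=[G,C,E] q_used=0 → run G
t=24: queue=[C,E] q_used=0 → run C
t=25: queue=[C,E] q_used=1 → run C
t=26: queue=[E] q_used=0 → run E
t=27: queue=[E] q_used=1 → run E
t=28: queue=[E] q_used=2 → run E
t=29: queue=[E] q_used=0 → run E
t=30: (idle)
t=31: (idle)
t=32: (idle)
t=33: (idle)
t=34: (idle)
t=35: (idle)
t=36: (idle)
t=37: (idle)
t=38: (idle)
t=39: (idle)
t=40: (idle)
t=41: (idle)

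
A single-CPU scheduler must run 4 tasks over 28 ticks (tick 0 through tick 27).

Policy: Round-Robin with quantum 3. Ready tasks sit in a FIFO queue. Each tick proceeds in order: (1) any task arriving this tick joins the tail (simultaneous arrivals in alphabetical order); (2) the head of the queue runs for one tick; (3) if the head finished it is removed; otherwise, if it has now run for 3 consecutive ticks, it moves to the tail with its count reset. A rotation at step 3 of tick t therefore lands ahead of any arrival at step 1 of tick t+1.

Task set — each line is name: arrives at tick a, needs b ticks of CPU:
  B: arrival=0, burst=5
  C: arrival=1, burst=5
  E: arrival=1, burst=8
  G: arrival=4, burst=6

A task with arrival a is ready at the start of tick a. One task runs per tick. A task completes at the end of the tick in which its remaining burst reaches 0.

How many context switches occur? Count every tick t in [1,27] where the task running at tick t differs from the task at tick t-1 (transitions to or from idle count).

t=0: queue=[B] q_used=0 → run B
t=1: queue=[B,C,E] q_used=1 → run B
t=2: queue=[B,C,E] q_used=2 → run B
t=3: queue=[C,E,B] q_used=0 → run C
t=4: queue=[C,E,B,G] q_used=1 → run C
t=5: queue=[C,E,B,G] q_used=2 → run C
t=6: queue=[E,B,G,C] q_used=0 → run E
t=7: queue=[E,B,G,C] q_used=1 → run E
t=8: queue=[E,B,G,C] q_used=2 → run E
t=9: queue=[B,G,C,E] q_used=0 → run B
t=10: queue=[B,G,C,E] q_used=1 → run B
t=11: queue=[G,C,E] q_used=0 → run G
t=12: queue=[G,C,E] q_used=1 → run G
t=13: queue=[G,C,E] q_used=2 → run G
t=14: queue=[C,E,G] q_used=0 → run C
t=15: queue=[C,E,G] q_used=1 → run C
t=16: queue=[E,G] q_used=0 → run E
t=17: queue=[E,G] q_used=1 → run E
t=18: queue=[E,G] q_used=2 → run E
t=19: queue=[G,E] q_used=0 → run G
t=20: queue=[G,E] q_used=1 → run G
t=21: queue=[G,E] q_used=2 → run G
t=22: queue=[E] q_used=0 → run E
t=23: queue=[E] q_used=1 → run E
t=24: (idle)
t=25: (idle)
t=26: (idle)
t=27: (idle)

context switches = 9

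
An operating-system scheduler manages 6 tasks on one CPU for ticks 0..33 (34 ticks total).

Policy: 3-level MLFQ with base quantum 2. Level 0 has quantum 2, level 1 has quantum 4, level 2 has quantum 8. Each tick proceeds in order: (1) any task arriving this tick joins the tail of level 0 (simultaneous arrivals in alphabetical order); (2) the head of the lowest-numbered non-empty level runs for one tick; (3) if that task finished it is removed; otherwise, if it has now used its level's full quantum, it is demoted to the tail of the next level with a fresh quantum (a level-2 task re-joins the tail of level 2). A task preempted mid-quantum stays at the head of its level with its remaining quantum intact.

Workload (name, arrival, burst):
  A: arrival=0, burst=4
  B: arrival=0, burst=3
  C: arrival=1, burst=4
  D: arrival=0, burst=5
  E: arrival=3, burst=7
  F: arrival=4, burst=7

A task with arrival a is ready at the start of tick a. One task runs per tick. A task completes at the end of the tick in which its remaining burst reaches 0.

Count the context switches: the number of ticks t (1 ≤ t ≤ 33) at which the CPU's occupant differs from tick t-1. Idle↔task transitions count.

t=0: L0/L1/L2 = ABD/-/- → run A
t=1: L0/L1/L2 = ABDC/-/- → run A
t=2: L0/L1/L2 = BDC/A/- → run B
t=3: L0/L1/L2 = BDCE/A/- → run B
t=4: L0/L1/L2 = DCEF/AB/- → run D
t=5: L0/L1/L2 = DCEF/AB/- → run D
t=6: L0/L1/L2 = CEF/ABD/- → run C
t=7: L0/L1/L2 = CEF/ABD/- → run C
t=8: L0/L1/L2 = EF/ABDC/- → run E
t=9: L0/L1/L2 = EF/ABDC/- → run E
t=10: L0/L1/L2 = F/ABDCE/- → run F
t=11: L0/L1/L2 = F/ABDCE/- → run F
t=12: L0/L1/L2 = -/ABDCEF/- → run A
t=13: L0/L1/L2 = -/ABDCEF/- → run A
t=14: L0/L1/L2 = -/BDCEF/- → run B
t=15: L0/L1/L2 = -/DCEF/- → run D
t=16: L0/L1/L2 = -/DCEF/- → run D
t=17: L0/L1/L2 = -/DCEF/- → run D
t=18: L0/L1/L2 = -/CEF/- → run C
t=19: L0/L1/L2 = -/CEF/- → run C
t=20: L0/L1/L2 = -/EF/- → run E
t=21: L0/L1/L2 = -/EF/- → run E
t=22: L0/L1/L2 = -/EF/- → run E
t=23: L0/L1/L2 = -/EF/- → run E
t=24: L0/L1/L2 = -/F/E → run F
t=25: L0/L1/L2 = -/F/E → run F
t=26: L0/L1/L2 = -/F/E → run F
t=27: L0/L1/L2 = -/F/E → run F
t=28: L0/L1/L2 = -/-/EF → run E
t=29: L0/L1/L2 = -/-/F → run F
t=30: (idle)
t=31: (idle)
t=32: (idle)
t=33: (idle)

context switches = 14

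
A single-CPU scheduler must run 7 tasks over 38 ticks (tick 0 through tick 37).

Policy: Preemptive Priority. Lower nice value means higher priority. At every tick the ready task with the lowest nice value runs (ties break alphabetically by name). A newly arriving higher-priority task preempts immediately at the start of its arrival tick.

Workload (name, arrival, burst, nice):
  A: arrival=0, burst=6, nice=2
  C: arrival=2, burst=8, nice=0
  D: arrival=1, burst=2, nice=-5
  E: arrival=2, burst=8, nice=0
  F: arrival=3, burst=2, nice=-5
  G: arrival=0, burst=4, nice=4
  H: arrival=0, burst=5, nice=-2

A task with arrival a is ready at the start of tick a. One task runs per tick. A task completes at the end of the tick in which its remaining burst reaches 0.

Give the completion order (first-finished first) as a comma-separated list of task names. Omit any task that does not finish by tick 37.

t=0: ready={A,G,H} → run H
t=1: ready={A,D,G,H} → run D
t=2: ready={A,C,D,E,G,H} → run D
t=3: ready={A,C,E,F,G,H} → run F
t=4: ready={A,C,E,F,G,H} → run F
t=5: ready={A,C,E,G,H} → run H
t=6: ready={A,C,E,G,H} → run H
t=7: ready={A,C,E,G,H} → run H
t=8: ready={A,C,E,G,H} → run H
t=9: ready={A,C,E,G} → run C
t=10: ready={A,C,E,G} → run C
t=11: ready={A,C,E,G} → run C
t=12: ready={A,C,E,G} → run C
t=13: ready={A,C,E,G} → run C
t=14: ready={A,C,E,G} → run C
t=15: ready={A,C,E,G} → run C
t=16: ready={A,C,E,G} → run C
t=17: ready={A,E,G} → run E
t=18: ready={A,E,G} → run E
t=19: ready={A,E,G} → run E
t=20: ready={A,E,G} → run E
t=21: ready={A,E,G} → run E
t=22: ready={A,E,G} → run E
t=23: ready={A,E,G} → run E
t=24: ready={A,E,G} → run E
t=25: ready={A,G} → run A
t=26: ready={A,G} → run A
t=27: ready={A,G} → run A
t=28: ready={A,G} → run A
t=29: ready={A,G} → run A
t=30: ready={A,G} → run A
t=31: ready={G} → run G
t=32: ready={G} → run G
t=33: ready={G} → run G
t=34: ready={G} → run G
t=35: (idle)
t=36: (idle)
t=37: (idle)

completion order = D, F, H, C, E, A, G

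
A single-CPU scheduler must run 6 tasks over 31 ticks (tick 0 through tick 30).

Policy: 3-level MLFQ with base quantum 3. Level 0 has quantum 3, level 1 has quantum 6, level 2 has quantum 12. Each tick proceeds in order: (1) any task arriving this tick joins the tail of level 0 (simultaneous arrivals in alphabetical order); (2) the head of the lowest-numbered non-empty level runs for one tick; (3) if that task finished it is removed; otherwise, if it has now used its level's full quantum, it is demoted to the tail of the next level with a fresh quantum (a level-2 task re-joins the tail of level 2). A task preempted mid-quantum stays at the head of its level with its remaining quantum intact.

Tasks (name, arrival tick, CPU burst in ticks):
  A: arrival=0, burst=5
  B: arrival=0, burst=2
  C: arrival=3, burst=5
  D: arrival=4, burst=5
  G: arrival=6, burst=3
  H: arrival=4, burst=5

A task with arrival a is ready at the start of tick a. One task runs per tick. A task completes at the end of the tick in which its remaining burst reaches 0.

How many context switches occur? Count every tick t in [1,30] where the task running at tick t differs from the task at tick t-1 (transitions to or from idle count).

t=0: L0/L1/L2 = AB/-/- → run A
t=1: L0/L1/L2 = AB/-/- → run A
t=2: L0/L1/L2 = AB/-/- → run A
t=3: L0/L1/L2 = BC/A/- → run B
t=4: L0/L1/L2 = BCDH/A/- → run B
t=5: L0/L1/L2 = CDH/A/- → run C
t=6: L0/L1/L2 = CDHG/A/- → run C
t=7: L0/L1/L2 = CDHG/A/- → run C
t=8: L0/L1/L2 = DHG/AC/- → run D
t=9: L0/L1/L2 = DHG/AC/- → run D
t=10: L0/L1/L2 = DHG/AC/- → run D
t=11: L0/L1/L2 = HG/ACD/- → run H
t=12: L0/L1/L2 = HG/ACD/- → run H
t=13: L0/L1/L2 = HG/ACD/- → run H
t=14: L0/L1/L2 = G/ACDH/- → run G
t=15: L0/L1/L2 = G/ACDH/- → run G
t=16: L0/L1/L2 = G/ACDH/- → run G
t=17: L0/L1/L2 = -/ACDH/- → run A
t=18: L0/L1/L2 = -/ACDH/- → run A
t=19: L0/L1/L2 = -/CDH/- → run C
t=20: L0/L1/L2 = -/CDH/- → run C
t=21: L0/L1/L2 = -/DH/- → run D
t=22: L0/L1/L2 = -/DH/- → run D
t=23: L0/L1/L2 = -/H/- → run H
t=24: L0/L1/L2 = -/H/- → run H
t=25: (idle)
t=26: (idle)
t=27: (idle)
t=28: (idle)
t=29: (idle)
t=30: (idle)

context switches = 10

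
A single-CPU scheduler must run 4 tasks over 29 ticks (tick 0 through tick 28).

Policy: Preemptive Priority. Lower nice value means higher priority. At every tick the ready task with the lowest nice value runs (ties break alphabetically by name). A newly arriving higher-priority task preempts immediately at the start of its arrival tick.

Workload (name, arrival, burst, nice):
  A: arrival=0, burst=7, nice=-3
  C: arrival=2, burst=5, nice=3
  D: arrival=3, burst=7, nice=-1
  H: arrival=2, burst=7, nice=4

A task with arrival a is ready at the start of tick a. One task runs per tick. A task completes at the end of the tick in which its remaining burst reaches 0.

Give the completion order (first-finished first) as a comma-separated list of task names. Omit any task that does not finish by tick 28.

t=0: ready={A} → run A
t=1: ready={A} → run A
t=2: ready={A,C,H} → run A
t=3: ready={A,C,D,H} → run A
t=4: ready={A,C,D,H} → run A
t=5: ready={A,C,D,H} → run A
t=6: ready={A,C,D,H} → run A
t=7: ready={C,D,H} → run D
t=8: ready={C,D,H} → run D
t=9: ready={C,D,H} → run D
t=10: ready={C,D,H} → run D
t=11: ready={C,D,H} → run D
t=12: ready={C,D,H} → run D
t=13: ready={C,D,H} → run D
t=14: ready={C,H} → run C
t=15: ready={C,H} → run C
t=16: ready={C,H} → run C
t=17: ready={C,H} → run C
t=18: ready={C,H} → run C
t=19: ready={H} → run H
t=20: ready={H} → run H
t=21: ready={H} → run H
t=22: ready={H} → run H
t=23: ready={H} → run H
t=24: ready={H} → run H
t=25: ready={H} → run H
t=26: (idle)
t=27: (idle)
t=28: (idle)

completion order = A, D, C, H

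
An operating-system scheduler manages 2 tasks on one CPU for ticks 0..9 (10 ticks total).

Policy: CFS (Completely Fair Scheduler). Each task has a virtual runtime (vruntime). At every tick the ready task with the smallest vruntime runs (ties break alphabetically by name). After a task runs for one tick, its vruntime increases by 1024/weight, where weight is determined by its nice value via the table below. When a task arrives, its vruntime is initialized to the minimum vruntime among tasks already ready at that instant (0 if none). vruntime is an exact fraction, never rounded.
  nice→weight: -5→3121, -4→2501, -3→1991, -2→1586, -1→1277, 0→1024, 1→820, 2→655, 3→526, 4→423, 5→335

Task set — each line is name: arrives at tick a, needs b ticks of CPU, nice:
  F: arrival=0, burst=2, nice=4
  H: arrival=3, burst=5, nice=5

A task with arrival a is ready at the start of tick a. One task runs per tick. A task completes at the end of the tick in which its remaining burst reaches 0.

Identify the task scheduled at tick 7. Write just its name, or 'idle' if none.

t=0: vr[F=0] → run F
t=1: vr[F=1024/423] → run F
t=2: (idle)
t=3: vr[H=0] → run H
t=4: vr[H=1024/335] → run H
t=5: vr[H=2048/335] → run H
t=6: vr[H=3072/335] → run H
t=7: vr[H=4096/335] → run H
t=8: (idle)
t=9: (idle)

running at tick 7 = H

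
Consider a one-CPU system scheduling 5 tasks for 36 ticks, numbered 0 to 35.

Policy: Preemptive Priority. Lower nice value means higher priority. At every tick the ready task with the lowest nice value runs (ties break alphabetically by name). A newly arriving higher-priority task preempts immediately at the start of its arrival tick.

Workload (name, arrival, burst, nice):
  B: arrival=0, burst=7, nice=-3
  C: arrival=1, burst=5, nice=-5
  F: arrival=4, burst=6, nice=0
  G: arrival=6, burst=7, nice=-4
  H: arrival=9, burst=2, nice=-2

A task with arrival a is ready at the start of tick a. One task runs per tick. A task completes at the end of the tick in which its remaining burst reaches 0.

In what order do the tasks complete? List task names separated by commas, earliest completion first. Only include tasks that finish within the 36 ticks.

completion order = C, G, B, H, F

t=0: ready={B} → run B
t=1: ready={B,C} → run C
t=2: ready={B,C} → run C
t=3: ready={B,C} → run C
t=4: ready={B,C,F} → run C
t=5: ready={B,C,F} → run C
t=6: ready={B,F,G} → run G
t=7: ready={B,F,G} → run G
t=8: ready={B,F,G} → run G
t=9: ready={B,F,G,H} → run G
t=10: ready={B,F,G,H} → run G
t=11: ready={B,F,G,H} → run G
t=12: ready={B,F,G,H} → run G
t=13: ready={B,F,H} → run B
t=14: ready={B,F,H} → run B
t=15: ready={B,F,H} → run B
t=16: ready={B,F,H} → run B
t=17: ready={B,F,H} → run B
t=18: ready={B,F,H} → run B
t=19: ready={F,H} → run H
t=20: ready={F,H} → run H
t=21: ready={F} → run F
t=22: ready={F} → run F
t=23: ready={F} → run F
t=24: ready={F} → run F
t=25: ready={F} → run F
t=26: ready={F} → run F
t=27: (idle)
t=28: (idle)
t=29: (idle)
t=30: (idle)
t=31: (idle)
t=32: (idle)
t=33: (idle)
t=34: (idle)
t=35: (idle)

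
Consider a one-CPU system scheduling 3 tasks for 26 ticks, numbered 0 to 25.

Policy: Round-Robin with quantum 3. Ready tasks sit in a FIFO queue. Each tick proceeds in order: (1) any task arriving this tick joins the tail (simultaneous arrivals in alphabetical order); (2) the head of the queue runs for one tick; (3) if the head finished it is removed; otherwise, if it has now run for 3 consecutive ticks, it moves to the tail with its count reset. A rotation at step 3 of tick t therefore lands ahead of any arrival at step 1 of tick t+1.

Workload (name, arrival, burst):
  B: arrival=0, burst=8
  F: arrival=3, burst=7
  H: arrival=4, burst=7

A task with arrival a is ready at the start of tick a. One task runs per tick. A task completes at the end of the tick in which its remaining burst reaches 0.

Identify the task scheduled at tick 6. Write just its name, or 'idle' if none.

t=0: queue=[B] q_used=0 → run B
t=1: queue=[B] q_used=1 → run B
t=2: queue=[B] q_used=2 → run B
t=3: queue=[B,F] q_used=0 → run B
t=4: queue=[B,F,H] q_used=1 → run B
t=5: queue=[B,F,H] q_used=2 → run B
t=6: queue=[F,H,B] q_used=0 → run F
t=7: queue=[F,H,B] q_used=1 → run F
t=8: queue=[F,H,B] q_used=2 → run F
t=9: queue=[H,B,F] q_used=0 → run H
t=10: queue=[H,B,F] q_used=1 → run H
t=11: queue=[H,B,F] q_used=2 → run H
t=12: queue=[B,F,H] q_used=0 → run B
t=13: queue=[B,F,H] q_used=1 → run B
t=14: queue=[F,H] q_used=0 → run F
t=15: queue=[F,H] q_used=1 → run F
t=16: queue=[F,H] q_used=2 → run F
t=17: queue=[H,F] q_used=0 → run H
t=18: queue=[H,F] q_used=1 → run H
t=19: queue=[H,F] q_used=2 → run H
t=20: queue=[F,H] q_used=0 → run F
t=21: queue=[H] q_used=0 → run H
t=22: (idle)
t=23: (idle)
t=24: (idle)
t=25: (idle)

running at tick 6 = F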